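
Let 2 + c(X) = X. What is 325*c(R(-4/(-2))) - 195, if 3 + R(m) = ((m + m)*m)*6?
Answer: 13780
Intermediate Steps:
R(m) = -3 + 12*m² (R(m) = -3 + ((m + m)*m)*6 = -3 + ((2*m)*m)*6 = -3 + (2*m²)*6 = -3 + 12*m²)
c(X) = -2 + X
325*c(R(-4/(-2))) - 195 = 325*(-2 + (-3 + 12*(-4/(-2))²)) - 195 = 325*(-2 + (-3 + 12*(-4*(-½))²)) - 195 = 325*(-2 + (-3 + 12*2²)) - 195 = 325*(-2 + (-3 + 12*4)) - 195 = 325*(-2 + (-3 + 48)) - 195 = 325*(-2 + 45) - 195 = 325*43 - 195 = 13975 - 195 = 13780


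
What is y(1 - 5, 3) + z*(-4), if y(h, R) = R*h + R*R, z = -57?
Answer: 225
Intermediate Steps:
y(h, R) = R**2 + R*h (y(h, R) = R*h + R**2 = R**2 + R*h)
y(1 - 5, 3) + z*(-4) = 3*(3 + (1 - 5)) - 57*(-4) = 3*(3 - 4) + 228 = 3*(-1) + 228 = -3 + 228 = 225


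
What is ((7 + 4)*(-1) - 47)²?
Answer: 3364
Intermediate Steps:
((7 + 4)*(-1) - 47)² = (11*(-1) - 47)² = (-11 - 47)² = (-58)² = 3364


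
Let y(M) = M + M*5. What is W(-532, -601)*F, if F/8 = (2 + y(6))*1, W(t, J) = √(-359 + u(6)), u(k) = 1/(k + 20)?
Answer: 456*I*√26962/13 ≈ 5759.7*I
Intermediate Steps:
u(k) = 1/(20 + k)
y(M) = 6*M (y(M) = M + 5*M = 6*M)
W(t, J) = 3*I*√26962/26 (W(t, J) = √(-359 + 1/(20 + 6)) = √(-359 + 1/26) = √(-9333/26) = 3*I*√26962/26)
F = 304 (F = 8*((2 + 6*6)*1) = 8*((2 + 36)*1) = 8*(38*1) = 8*38 = 304)
W(-532, -601)*F = (3*I*√26962/26)*304 = 456*I*√26962/13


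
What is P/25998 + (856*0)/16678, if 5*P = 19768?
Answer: 1412/9285 ≈ 0.15207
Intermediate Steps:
P = 19768/5 (P = (⅕)*19768 = 19768/5 ≈ 3953.6)
P/25998 + (856*0)/16678 = (19768/5)/25998 + (856*0)/16678 = (19768/5)*(1/25998) + 0*(1/16678) = 1412/9285 + 0 = 1412/9285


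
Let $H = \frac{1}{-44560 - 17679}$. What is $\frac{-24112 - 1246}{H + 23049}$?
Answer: $- \frac{789128281}{717273355} \approx -1.1002$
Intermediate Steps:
$H = - \frac{1}{62239}$ ($H = \frac{1}{-62239} = - \frac{1}{62239} \approx -1.6067 \cdot 10^{-5}$)
$\frac{-24112 - 1246}{H + 23049} = \frac{-24112 - 1246}{- \frac{1}{62239} + 23049} = - \frac{25358}{\frac{1434546710}{62239}} = \left(-25358\right) \frac{62239}{1434546710} = - \frac{789128281}{717273355}$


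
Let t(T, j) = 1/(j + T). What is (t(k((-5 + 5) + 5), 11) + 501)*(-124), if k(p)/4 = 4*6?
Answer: -6647392/107 ≈ -62125.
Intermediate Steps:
k(p) = 96 (k(p) = 4*(4*6) = 4*24 = 96)
t(T, j) = 1/(T + j)
(t(k((-5 + 5) + 5), 11) + 501)*(-124) = (1/(96 + 11) + 501)*(-124) = (1/107 + 501)*(-124) = (53608/107)*(-124) = -6647392/107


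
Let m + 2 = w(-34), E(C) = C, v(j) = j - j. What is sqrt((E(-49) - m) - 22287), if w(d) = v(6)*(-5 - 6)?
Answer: I*sqrt(22334) ≈ 149.45*I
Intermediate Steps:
v(j) = 0
w(d) = 0 (w(d) = 0*(-5 - 6) = 0*(-11) = 0)
m = -2 (m = -2 + 0 = -2)
sqrt((E(-49) - m) - 22287) = sqrt((-49 - 1*(-2)) - 22287) = sqrt((-49 + 2) - 22287) = sqrt(-47 - 22287) = sqrt(-22334) = I*sqrt(22334)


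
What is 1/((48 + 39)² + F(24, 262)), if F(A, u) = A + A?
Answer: 1/7617 ≈ 0.00013129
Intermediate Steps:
F(A, u) = 2*A
1/((48 + 39)² + F(24, 262)) = 1/((48 + 39)² + 2*24) = 1/(87² + 48) = 1/(7569 + 48) = 1/7617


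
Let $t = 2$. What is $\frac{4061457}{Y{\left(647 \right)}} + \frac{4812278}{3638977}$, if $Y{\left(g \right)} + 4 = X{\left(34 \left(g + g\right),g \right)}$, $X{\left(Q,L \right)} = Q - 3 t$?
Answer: $\frac{4997073823199}{53354680774} \approx 93.658$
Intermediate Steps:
$X{\left(Q,L \right)} = -6 + Q$ ($X{\left(Q,L \right)} = Q - 6 = -6 + Q$)
$Y{\left(g \right)} = -10 + 68 g$ ($Y{\left(g \right)} = -4 + \left(-6 + 34 \left(g + g\right)\right) = -4 + \left(-6 + 34 \cdot 2 g\right) = -4 + \left(-6 + 68 g\right) = -10 + 68 g$)
$\frac{4061457}{Y{\left(647 \right)}} + \frac{4812278}{3638977} = \frac{4061457}{-10 + 68 \cdot 647} + \frac{4812278}{3638977} = \frac{4061457}{-10 + 43996} + 4812278 \cdot \frac{1}{3638977} = \frac{4061457}{43986} + \frac{4812278}{3638977} = 4061457 \cdot \frac{1}{43986} + \frac{4812278}{3638977} = \frac{1353819}{14662} + \frac{4812278}{3638977} = \frac{4997073823199}{53354680774}$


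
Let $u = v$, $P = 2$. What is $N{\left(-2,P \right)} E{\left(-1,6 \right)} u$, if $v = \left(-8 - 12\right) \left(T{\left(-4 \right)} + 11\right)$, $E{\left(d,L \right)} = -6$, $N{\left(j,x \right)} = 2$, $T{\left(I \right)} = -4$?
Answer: $1680$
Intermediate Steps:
$v = -140$ ($v = \left(-8 - 12\right) \left(-4 + 11\right) = \left(-20\right) 7 = -140$)
$u = -140$
$N{\left(-2,P \right)} E{\left(-1,6 \right)} u = 2 \left(-6\right) \left(-140\right) = \left(-12\right) \left(-140\right) = 1680$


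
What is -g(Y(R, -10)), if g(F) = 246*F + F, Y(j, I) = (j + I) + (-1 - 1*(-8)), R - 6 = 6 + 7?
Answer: -3952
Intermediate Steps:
R = 19 (R = 6 + (6 + 7) = 6 + 13 = 19)
Y(j, I) = 7 + I + j (Y(j, I) = (I + j) + (-1 + 8) = (I + j) + 7 = 7 + I + j)
g(F) = 247*F
-g(Y(R, -10)) = -247*(7 - 10 + 19) = -247*16 = -1*3952 = -3952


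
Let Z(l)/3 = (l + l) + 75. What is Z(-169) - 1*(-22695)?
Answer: 21906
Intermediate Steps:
Z(l) = 225 + 6*l (Z(l) = 3*((l + l) + 75) = 3*(2*l + 75) = 3*(75 + 2*l) = 225 + 6*l)
Z(-169) - 1*(-22695) = (225 + 6*(-169)) - 1*(-22695) = (225 - 1014) + 22695 = -789 + 22695 = 21906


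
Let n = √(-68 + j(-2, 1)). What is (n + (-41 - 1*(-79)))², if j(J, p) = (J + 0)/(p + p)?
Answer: (38 + I*√69)² ≈ 1375.0 + 631.3*I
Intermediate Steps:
j(J, p) = J/(2*p) (j(J, p) = J/((2*p)) = J*(1/(2*p)) = J/(2*p))
n = I*√69 (n = √(-68 + (½)*(-2)/1) = √(-68 + (½)*(-2)*1) = √(-68 - 1) = √(-69) = I*√69 ≈ 8.3066*I)
(n + (-41 - 1*(-79)))² = (I*√69 + (-41 - 1*(-79)))² = (I*√69 + (-41 + 79))² = (I*√69 + 38)² = (38 + I*√69)²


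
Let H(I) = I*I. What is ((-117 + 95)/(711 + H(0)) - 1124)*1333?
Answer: -1065314938/711 ≈ -1.4983e+6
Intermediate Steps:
H(I) = I²
((-117 + 95)/(711 + H(0)) - 1124)*1333 = ((-117 + 95)/(711 + 0²) - 1124)*1333 = (-22/(711 + 0) - 1124)*1333 = (-22/711 - 1124)*1333 = -799186/711*1333 = -1065314938/711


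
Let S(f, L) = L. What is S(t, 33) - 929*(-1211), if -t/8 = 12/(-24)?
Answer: 1125052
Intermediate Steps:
t = 4 (t = -96/(-24) = -96*(-1)/24 = -8*(-½) = 4)
S(t, 33) - 929*(-1211) = 33 - 929*(-1211) = 33 + 1125019 = 1125052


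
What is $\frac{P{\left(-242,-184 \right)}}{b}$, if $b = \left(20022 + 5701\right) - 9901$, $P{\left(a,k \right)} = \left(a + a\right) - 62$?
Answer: $- \frac{91}{2637} \approx -0.034509$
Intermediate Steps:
$P{\left(a,k \right)} = -62 + 2 a$ ($P{\left(a,k \right)} = 2 a - 62 = -62 + 2 a$)
$b = 15822$ ($b = 25723 - 9901 = 15822$)
$\frac{P{\left(-242,-184 \right)}}{b} = \frac{-62 + 2 \left(-242\right)}{15822} = \left(-62 - 484\right) \frac{1}{15822} = \left(-546\right) \frac{1}{15822} = - \frac{91}{2637}$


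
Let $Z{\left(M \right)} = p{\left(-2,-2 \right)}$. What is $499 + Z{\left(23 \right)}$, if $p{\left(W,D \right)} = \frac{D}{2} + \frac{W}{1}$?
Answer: $496$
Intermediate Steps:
$p{\left(W,D \right)} = W + \frac{D}{2}$ ($p{\left(W,D \right)} = D \frac{1}{2} + W 1 = \frac{D}{2} + W = W + \frac{D}{2}$)
$Z{\left(M \right)} = -3$ ($Z{\left(M \right)} = -2 + \frac{1}{2} \left(-2\right) = -2 - 1 = -3$)
$499 + Z{\left(23 \right)} = 499 - 3 = 496$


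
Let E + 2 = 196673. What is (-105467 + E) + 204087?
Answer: 295291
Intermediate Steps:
E = 196671 (E = -2 + 196673 = 196671)
(-105467 + E) + 204087 = (-105467 + 196671) + 204087 = 91204 + 204087 = 295291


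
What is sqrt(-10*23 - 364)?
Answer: 3*I*sqrt(66) ≈ 24.372*I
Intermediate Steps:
sqrt(-10*23 - 364) = sqrt(-230 - 364) = sqrt(-594) = 3*I*sqrt(66)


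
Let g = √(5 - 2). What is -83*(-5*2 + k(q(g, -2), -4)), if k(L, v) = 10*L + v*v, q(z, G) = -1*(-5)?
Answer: -4648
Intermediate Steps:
g = √3 ≈ 1.7320
q(z, G) = 5
k(L, v) = v² + 10*L (k(L, v) = 10*L + v² = v² + 10*L)
-83*(-5*2 + k(q(g, -2), -4)) = -83*(-5*2 + ((-4)² + 10*5)) = -83*(-10 + (16 + 50)) = -83*(-10 + 66) = -83*56 = -4648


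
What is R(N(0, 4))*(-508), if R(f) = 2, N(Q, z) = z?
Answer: -1016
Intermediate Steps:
R(N(0, 4))*(-508) = 2*(-508) = -1016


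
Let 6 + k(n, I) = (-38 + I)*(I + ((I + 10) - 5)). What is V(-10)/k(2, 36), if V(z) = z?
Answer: 1/16 ≈ 0.062500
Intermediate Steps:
k(n, I) = -6 + (-38 + I)*(5 + 2*I) (k(n, I) = -6 + (-38 + I)*(I + ((I + 10) - 5)) = -6 + (-38 + I)*(I + ((10 + I) - 5)) = -6 + (-38 + I)*(I + (5 + I)) = -6 + (-38 + I)*(5 + 2*I))
V(-10)/k(2, 36) = -10/(-196 - 71*36 + 2*36²) = -10/(-196 - 2556 + 2*1296) = -10/(-196 - 2556 + 2592) = -10/(-160) = -10*(-1/160) = 1/16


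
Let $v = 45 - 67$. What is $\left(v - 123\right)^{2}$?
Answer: $21025$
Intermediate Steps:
$v = -22$ ($v = 45 - 67 = -22$)
$\left(v - 123\right)^{2} = \left(-22 - 123\right)^{2} = \left(-145\right)^{2} = 21025$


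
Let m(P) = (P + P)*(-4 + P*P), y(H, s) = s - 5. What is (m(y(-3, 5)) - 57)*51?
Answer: -2907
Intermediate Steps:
y(H, s) = -5 + s
m(P) = 2*P*(-4 + P**2) (m(P) = (2*P)*(-4 + P**2) = 2*P*(-4 + P**2))
(m(y(-3, 5)) - 57)*51 = (2*(-5 + 5)*(-4 + (-5 + 5)**2) - 57)*51 = (2*0*(-4 + 0**2) - 57)*51 = (2*0*(-4 + 0) - 57)*51 = (2*0*(-4) - 57)*51 = (0 - 57)*51 = -57*51 = -2907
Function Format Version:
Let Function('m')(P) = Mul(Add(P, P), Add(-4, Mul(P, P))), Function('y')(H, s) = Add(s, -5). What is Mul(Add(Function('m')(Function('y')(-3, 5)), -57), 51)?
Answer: -2907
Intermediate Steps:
Function('y')(H, s) = Add(-5, s)
Function('m')(P) = Mul(2, P, Add(-4, Pow(P, 2))) (Function('m')(P) = Mul(Mul(2, P), Add(-4, Pow(P, 2))) = Mul(2, P, Add(-4, Pow(P, 2))))
Mul(Add(Function('m')(Function('y')(-3, 5)), -57), 51) = Mul(Add(Mul(2, Add(-5, 5), Add(-4, Pow(Add(-5, 5), 2))), -57), 51) = Mul(Add(Mul(2, 0, Add(-4, Pow(0, 2))), -57), 51) = Mul(Add(Mul(2, 0, Add(-4, 0)), -57), 51) = Mul(Add(Mul(2, 0, -4), -57), 51) = Mul(Add(0, -57), 51) = Mul(-57, 51) = -2907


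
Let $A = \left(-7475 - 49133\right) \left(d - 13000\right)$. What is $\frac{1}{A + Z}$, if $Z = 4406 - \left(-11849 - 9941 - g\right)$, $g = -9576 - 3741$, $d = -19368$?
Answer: $\frac{1}{1832300623} \approx 5.4576 \cdot 10^{-10}$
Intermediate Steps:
$g = -13317$ ($g = -9576 - 3741 = -13317$)
$A = 1832287744$ ($A = \left(-7475 - 49133\right) \left(-19368 - 13000\right) = \left(-56608\right) \left(-32368\right) = 1832287744$)
$Z = 12879$ ($Z = 4406 - \left(1468 - 9941\right) = 4406 - -8473 = 4406 + \left(-13317 + 21790\right) = 4406 + 8473 = 12879$)
$\frac{1}{A + Z} = \frac{1}{1832287744 + 12879} = \frac{1}{1832300623}$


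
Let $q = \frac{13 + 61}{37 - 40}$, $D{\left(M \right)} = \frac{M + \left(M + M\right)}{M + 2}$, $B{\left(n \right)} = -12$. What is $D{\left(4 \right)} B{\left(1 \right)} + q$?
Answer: $- \frac{146}{3} \approx -48.667$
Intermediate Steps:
$D{\left(M \right)} = \frac{3 M}{2 + M}$ ($D{\left(M \right)} = \frac{M + 2 M}{2 + M} = \frac{3 M}{2 + M}$)
$q = - \frac{74}{3}$ ($q = \frac{74}{-3} = 74 \left(- \frac{1}{3}\right) = - \frac{74}{3} \approx -24.667$)
$D{\left(4 \right)} B{\left(1 \right)} + q = 3 \cdot 4 \frac{1}{2 + 4} \left(-12\right) - \frac{74}{3} = 3 \cdot 4 \cdot \frac{1}{6} \left(-12\right) - \frac{74}{3} = 2 \left(-12\right) - \frac{74}{3} = -24 - \frac{74}{3} = - \frac{146}{3}$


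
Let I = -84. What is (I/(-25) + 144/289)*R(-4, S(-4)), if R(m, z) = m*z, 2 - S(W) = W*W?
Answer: 1561056/7225 ≈ 216.06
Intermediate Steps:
S(W) = 2 - W**2 (S(W) = 2 - W*W = 2 - W**2)
(I/(-25) + 144/289)*R(-4, S(-4)) = (-84/(-25) + 144/289)*(-4*(2 - 1*(-4)**2)) = (-84*(-1/25) + 144*(1/289))*(-4*(2 - 1*16)) = (84/25 + 144/289)*(-4*(2 - 16)) = 27876*(-4*(-14))/7225 = (27876/7225)*56 = 1561056/7225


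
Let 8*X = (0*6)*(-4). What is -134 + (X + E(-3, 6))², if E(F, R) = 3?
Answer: -125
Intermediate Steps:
X = 0 (X = ((0*6)*(-4))/8 = (0*(-4))/8 = (⅛)*0 = 0)
-134 + (X + E(-3, 6))² = -134 + (0 + 3)² = -134 + 3² = -134 + 9 = -125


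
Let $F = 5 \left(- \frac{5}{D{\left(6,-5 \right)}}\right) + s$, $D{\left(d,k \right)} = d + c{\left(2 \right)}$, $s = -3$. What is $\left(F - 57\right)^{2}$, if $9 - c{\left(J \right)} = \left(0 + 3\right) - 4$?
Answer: $\frac{970225}{256} \approx 3789.9$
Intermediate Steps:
$c{\left(J \right)} = 10$ ($c{\left(J \right)} = 9 - \left(\left(0 + 3\right) - 4\right) = 9 - \left(3 - 4\right) = 9 - -1 = 9 + 1 = 10$)
$D{\left(d,k \right)} = 10 + d$ ($D{\left(d,k \right)} = d + 10 = 10 + d$)
$F = - \frac{73}{16}$ ($F = 5 \left(- \frac{5}{10 + 6}\right) - 3 = 5 \left(- \frac{5}{16}\right) - 3 = - \frac{25}{16} - 3 = - \frac{73}{16} \approx -4.5625$)
$\left(F - 57\right)^{2} = \left(- \frac{73}{16} - 57\right)^{2} = \left(- \frac{985}{16}\right)^{2} = \frac{970225}{256}$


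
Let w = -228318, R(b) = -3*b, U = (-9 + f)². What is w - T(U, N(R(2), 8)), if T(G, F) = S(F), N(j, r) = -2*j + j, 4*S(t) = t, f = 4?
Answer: -456639/2 ≈ -2.2832e+5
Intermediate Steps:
S(t) = t/4
U = 25 (U = (-9 + 4)² = (-5)² = 25)
N(j, r) = -j
T(G, F) = F/4
w - T(U, N(R(2), 8)) = -228318 - (-(-3)*2)/4 = -228318 - (-1*(-6))/4 = -228318 - 6/4 = -228318 - 1*3/2 = -228318 - 3/2 = -456639/2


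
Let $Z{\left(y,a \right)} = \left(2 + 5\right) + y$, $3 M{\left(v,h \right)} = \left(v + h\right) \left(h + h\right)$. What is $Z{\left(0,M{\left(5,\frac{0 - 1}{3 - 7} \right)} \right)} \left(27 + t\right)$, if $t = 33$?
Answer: $420$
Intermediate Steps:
$M{\left(v,h \right)} = \frac{2 h \left(h + v\right)}{3}$ ($M{\left(v,h \right)} = \frac{\left(v + h\right) \left(h + h\right)}{3} = \frac{\left(h + v\right) 2 h}{3} = \frac{2 h \left(h + v\right)}{3}$)
$Z{\left(y,a \right)} = 7 + y$
$Z{\left(0,M{\left(5,\frac{0 - 1}{3 - 7} \right)} \right)} \left(27 + t\right) = \left(7 + 0\right) \left(27 + 33\right) = 7 \cdot 60 = 420$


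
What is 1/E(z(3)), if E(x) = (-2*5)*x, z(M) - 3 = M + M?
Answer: -1/90 ≈ -0.011111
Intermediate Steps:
z(M) = 3 + 2*M (z(M) = 3 + (M + M) = 3 + 2*M)
E(x) = -10*x
1/E(z(3)) = 1/(-10*(3 + 2*3)) = 1/(-10*(3 + 6)) = 1/(-10*9) = 1/(-90) = -1/90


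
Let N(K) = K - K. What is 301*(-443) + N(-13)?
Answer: -133343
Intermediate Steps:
N(K) = 0
301*(-443) + N(-13) = 301*(-443) + 0 = -133343 + 0 = -133343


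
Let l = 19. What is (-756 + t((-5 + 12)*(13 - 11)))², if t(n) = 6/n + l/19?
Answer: 27899524/49 ≈ 5.6938e+5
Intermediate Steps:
t(n) = 1 + 6/n (t(n) = 6/n + 19/19 = 6/n + 19*(1/19) = 6/n + 1 = 1 + 6/n)
(-756 + t((-5 + 12)*(13 - 11)))² = (-756 + (6 + (-5 + 12)*(13 - 11))/(((-5 + 12)*(13 - 11))))² = (-756 + (6 + 7*2)/((7*2)))² = (-756 + (6 + 14)/14)² = (-756 + (1/14)*20)² = (-756 + 10/7)² = (-5282/7)² = 27899524/49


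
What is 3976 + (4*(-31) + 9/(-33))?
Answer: 42369/11 ≈ 3851.7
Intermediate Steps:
3976 + (4*(-31) + 9/(-33)) = 3976 + (-124 + 9*(-1/33)) = 3976 + (-124 - 3/11) = 3976 - 1367/11 = 42369/11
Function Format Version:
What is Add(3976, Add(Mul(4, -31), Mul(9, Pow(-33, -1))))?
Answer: Rational(42369, 11) ≈ 3851.7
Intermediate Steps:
Add(3976, Add(Mul(4, -31), Mul(9, Pow(-33, -1)))) = Add(3976, Add(-124, Mul(9, Rational(-1, 33)))) = Add(3976, Add(-124, Rational(-3, 11))) = Add(3976, Rational(-1367, 11)) = Rational(42369, 11)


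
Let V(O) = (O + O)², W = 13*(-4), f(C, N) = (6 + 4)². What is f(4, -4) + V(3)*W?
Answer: -1772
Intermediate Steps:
f(C, N) = 100 (f(C, N) = 10² = 100)
W = -52
V(O) = 4*O² (V(O) = (2*O)² = 4*O²)
f(4, -4) + V(3)*W = 100 + (4*3²)*(-52) = 100 + (4*9)*(-52) = 100 + 36*(-52) = 100 - 1872 = -1772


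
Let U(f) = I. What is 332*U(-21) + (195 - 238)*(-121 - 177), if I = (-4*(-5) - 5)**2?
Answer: 87514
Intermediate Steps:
I = 225 (I = (20 - 5)**2 = 15**2 = 225)
U(f) = 225
332*U(-21) + (195 - 238)*(-121 - 177) = 332*225 + (195 - 238)*(-121 - 177) = 74700 - 43*(-298) = 74700 + 12814 = 87514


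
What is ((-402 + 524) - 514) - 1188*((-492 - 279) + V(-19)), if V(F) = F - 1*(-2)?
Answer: 935752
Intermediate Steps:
V(F) = 2 + F (V(F) = F + 2 = 2 + F)
((-402 + 524) - 514) - 1188*((-492 - 279) + V(-19)) = ((-402 + 524) - 514) - 1188*((-492 - 279) + (2 - 19)) = (122 - 514) - 1188*(-771 - 17) = -392 - 1188*(-788) = -392 + 936144 = 935752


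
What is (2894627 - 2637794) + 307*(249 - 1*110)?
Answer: 299506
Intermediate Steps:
(2894627 - 2637794) + 307*(249 - 1*110) = 256833 + 307*(249 - 110) = 256833 + 307*139 = 256833 + 42673 = 299506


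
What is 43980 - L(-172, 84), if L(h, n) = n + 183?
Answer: 43713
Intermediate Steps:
L(h, n) = 183 + n
43980 - L(-172, 84) = 43980 - (183 + 84) = 43980 - 1*267 = 43980 - 267 = 43713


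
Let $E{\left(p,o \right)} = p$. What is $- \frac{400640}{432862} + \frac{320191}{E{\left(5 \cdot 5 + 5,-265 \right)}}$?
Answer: $\frac{69293248721}{6492930} \approx 10672.0$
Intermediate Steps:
$- \frac{400640}{432862} + \frac{320191}{E{\left(5 \cdot 5 + 5,-265 \right)}} = - \frac{400640}{432862} + \frac{320191}{5 \cdot 5 + 5} = \left(-400640\right) \frac{1}{432862} + \frac{320191}{25 + 5} = - \frac{200320}{216431} + \frac{320191}{30} = \frac{69293248721}{6492930}$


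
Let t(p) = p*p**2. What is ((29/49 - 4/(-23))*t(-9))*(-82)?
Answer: 51588414/1127 ≈ 45775.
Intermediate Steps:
t(p) = p**3
((29/49 - 4/(-23))*t(-9))*(-82) = ((29/49 - 4/(-23))*(-9)**3)*(-82) = ((29*(1/49) - 4*(-1/23))*(-729))*(-82) = ((29/49 + 4/23)*(-729))*(-82) = ((863/1127)*(-729))*(-82) = -629127/1127*(-82) = 51588414/1127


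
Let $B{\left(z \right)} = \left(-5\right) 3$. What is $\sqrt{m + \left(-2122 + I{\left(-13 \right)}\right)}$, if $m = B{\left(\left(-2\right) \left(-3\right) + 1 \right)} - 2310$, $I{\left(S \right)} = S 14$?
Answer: $i \sqrt{4629} \approx 68.037 i$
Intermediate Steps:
$B{\left(z \right)} = -15$
$I{\left(S \right)} = 14 S$
$m = -2325$ ($m = -15 - 2310 = -2325$)
$\sqrt{m + \left(-2122 + I{\left(-13 \right)}\right)} = \sqrt{-2325 + \left(-2122 + 14 \left(-13\right)\right)} = \sqrt{-2325 - 2304} = \sqrt{-4629} = i \sqrt{4629}$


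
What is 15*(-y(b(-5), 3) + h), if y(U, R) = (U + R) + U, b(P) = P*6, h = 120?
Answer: 2655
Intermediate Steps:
b(P) = 6*P
y(U, R) = R + 2*U (y(U, R) = (R + U) + U = R + 2*U)
15*(-y(b(-5), 3) + h) = 15*(-(3 + 2*(6*(-5))) + 120) = 15*(-(3 + 2*(-30)) + 120) = 15*(-(3 - 60) + 120) = 15*(-1*(-57) + 120) = 15*(57 + 120) = 15*177 = 2655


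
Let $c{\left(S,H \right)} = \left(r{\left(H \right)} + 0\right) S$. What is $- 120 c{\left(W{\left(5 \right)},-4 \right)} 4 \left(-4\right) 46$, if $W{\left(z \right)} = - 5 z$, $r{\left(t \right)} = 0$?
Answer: $0$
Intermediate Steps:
$c{\left(S,H \right)} = 0$ ($c{\left(S,H \right)} = \left(0 + 0\right) S = 0 S = 0$)
$- 120 c{\left(W{\left(5 \right)},-4 \right)} 4 \left(-4\right) 46 = - 120 \cdot 0 \cdot 4 \left(-4\right) 46 = - 120 \cdot 0 \left(-4\right) 46 = \left(-120\right) 0 \cdot 46 = 0 \cdot 46 = 0$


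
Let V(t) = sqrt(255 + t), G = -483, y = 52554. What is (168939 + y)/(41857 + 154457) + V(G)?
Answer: 73831/65438 + 2*I*sqrt(57) ≈ 1.1283 + 15.1*I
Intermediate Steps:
(168939 + y)/(41857 + 154457) + V(G) = (168939 + 52554)/(41857 + 154457) + sqrt(255 - 483) = 221493/196314 + sqrt(-228) = 221493*(1/196314) + 2*I*sqrt(57) = 73831/65438 + 2*I*sqrt(57)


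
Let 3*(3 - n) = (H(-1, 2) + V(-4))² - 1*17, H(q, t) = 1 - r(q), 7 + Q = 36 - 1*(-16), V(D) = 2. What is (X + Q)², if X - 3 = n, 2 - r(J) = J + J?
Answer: 28561/9 ≈ 3173.4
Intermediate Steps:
r(J) = 2 - 2*J (r(J) = 2 - (J + J) = 2 - 2*J)
Q = 45 (Q = -7 + (36 - 1*(-16)) = -7 + (36 + 16) = -7 + 52 = 45)
H(q, t) = -1 + 2*q (H(q, t) = 1 - (2 - 2*q) = 1 + (-2 + 2*q) = -1 + 2*q)
n = 25/3 (n = 3 - (((-1 + 2*(-1)) + 2)² - 1*17)/3 = 3 - (((-1 - 2) + 2)² - 17)/3 = 3 - ((-3 + 2)² - 17)/3 = 3 - ((-1)² - 17)/3 = 3 - (1 - 17)/3 = 3 - ⅓*(-16) = 3 + 16/3 = 25/3 ≈ 8.3333)
X = 34/3 (X = 3 + 25/3 = 34/3 ≈ 11.333)
(X + Q)² = (34/3 + 45)² = (169/3)² = 28561/9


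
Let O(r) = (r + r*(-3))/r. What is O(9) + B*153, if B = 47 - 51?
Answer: -614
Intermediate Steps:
O(r) = -2 (O(r) = (r - 3*r)/r = (-2*r)/r = -2)
B = -4
O(9) + B*153 = -2 - 4*153 = -2 - 612 = -614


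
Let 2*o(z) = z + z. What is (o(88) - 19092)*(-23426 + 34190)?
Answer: -204559056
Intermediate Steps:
o(z) = z (o(z) = (z + z)/2 = (2*z)/2 = z)
(o(88) - 19092)*(-23426 + 34190) = (88 - 19092)*(-23426 + 34190) = -19004*10764 = -204559056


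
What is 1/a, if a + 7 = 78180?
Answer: 1/78173 ≈ 1.2792e-5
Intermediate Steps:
a = 78173 (a = -7 + 78180 = 78173)
1/a = 1/78173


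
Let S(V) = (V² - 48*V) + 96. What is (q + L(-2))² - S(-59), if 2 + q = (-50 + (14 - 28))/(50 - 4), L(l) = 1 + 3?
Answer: -3390165/529 ≈ -6408.6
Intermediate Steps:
L(l) = 4
q = -78/23 (q = -2 + (-50 + (14 - 28))/(50 - 4) = -2 + (-50 - 14)/46 = -2 - 64*1/46 = -2 - 32/23 = -78/23 ≈ -3.3913)
S(V) = 96 + V² - 48*V
(q + L(-2))² - S(-59) = (-78/23 + 4)² - (96 + (-59)² - 48*(-59)) = (14/23)² - (96 + 3481 + 2832) = 196/529 - 1*6409 = 196/529 - 6409 = -3390165/529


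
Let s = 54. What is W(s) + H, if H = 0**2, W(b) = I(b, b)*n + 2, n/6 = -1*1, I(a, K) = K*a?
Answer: -17494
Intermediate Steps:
n = -6 (n = 6*(-1*1) = 6*(-1) = -6)
W(b) = 2 - 6*b**2 (W(b) = (b*b)*(-6) + 2 = b**2*(-6) + 2 = -6*b**2 + 2 = 2 - 6*b**2)
H = 0
W(s) + H = (2 - 6*54**2) + 0 = (2 - 6*2916) + 0 = (2 - 17496) + 0 = -17494 + 0 = -17494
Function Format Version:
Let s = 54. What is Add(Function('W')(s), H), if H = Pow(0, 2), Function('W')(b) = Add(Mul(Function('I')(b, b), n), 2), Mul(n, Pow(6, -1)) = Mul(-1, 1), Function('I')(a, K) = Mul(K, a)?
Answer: -17494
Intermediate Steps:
n = -6 (n = Mul(6, Mul(-1, 1)) = Mul(6, -1) = -6)
Function('W')(b) = Add(2, Mul(-6, Pow(b, 2))) (Function('W')(b) = Add(Mul(Mul(b, b), -6), 2) = Add(Mul(Pow(b, 2), -6), 2) = Add(Mul(-6, Pow(b, 2)), 2) = Add(2, Mul(-6, Pow(b, 2))))
H = 0
Add(Function('W')(s), H) = Add(Add(2, Mul(-6, Pow(54, 2))), 0) = Add(Add(2, Mul(-6, 2916)), 0) = Add(Add(2, -17496), 0) = Add(-17494, 0) = -17494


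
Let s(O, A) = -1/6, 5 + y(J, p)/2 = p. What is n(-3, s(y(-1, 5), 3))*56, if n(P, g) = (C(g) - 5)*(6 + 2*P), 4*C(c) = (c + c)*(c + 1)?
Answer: 0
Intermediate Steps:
C(c) = c*(1 + c)/2 (C(c) = ((c + c)*(c + 1))/4 = ((2*c)*(1 + c))/4 = (2*c*(1 + c))/4 = c*(1 + c)/2)
y(J, p) = -10 + 2*p
s(O, A) = -⅙ (s(O, A) = -1*⅙ = -⅙)
n(P, g) = (-5 + g*(1 + g)/2)*(6 + 2*P) (n(P, g) = (g*(1 + g)/2 - 5)*(6 + 2*P) = (-5 + g*(1 + g)/2)*(6 + 2*P))
n(-3, s(y(-1, 5), 3))*56 = (-30 - 10*(-3) + 3*(-⅙)*(1 - ⅙) - 3*(-⅙)*(1 - ⅙))*56 = (-30 + 30 + 3*(-⅙)*(⅚) - 3*(-⅙)*⅚)*56 = (-30 + 30 - 5/12 + 5/12)*56 = 0*56 = 0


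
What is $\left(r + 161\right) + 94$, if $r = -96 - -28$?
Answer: $187$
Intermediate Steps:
$r = -68$ ($r = -96 + 28 = -68$)
$\left(r + 161\right) + 94 = \left(-68 + 161\right) + 94 = 93 + 94 = 187$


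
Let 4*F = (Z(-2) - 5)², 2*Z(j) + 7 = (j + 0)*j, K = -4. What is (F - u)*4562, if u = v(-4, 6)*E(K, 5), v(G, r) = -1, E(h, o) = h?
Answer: 239505/8 ≈ 29938.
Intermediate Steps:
Z(j) = -7/2 + j²/2 (Z(j) = -7/2 + ((j + 0)*j)/2 = -7/2 + (j*j)/2 = -7/2 + j²/2)
F = 169/16 (F = ((-7/2 + (½)*(-2)²) - 5)²/4 = ((-7/2 + (½)*4) - 5)²/4 = ((-7/2 + 2) - 5)²/4 = (-3/2 - 5)²/4 = (-13/2)²/4 = (¼)*(169/4) = 169/16 ≈ 10.563)
u = 4 (u = -1*(-4) = 4)
(F - u)*4562 = (169/16 - 1*4)*4562 = (169/16 - 4)*4562 = (105/16)*4562 = 239505/8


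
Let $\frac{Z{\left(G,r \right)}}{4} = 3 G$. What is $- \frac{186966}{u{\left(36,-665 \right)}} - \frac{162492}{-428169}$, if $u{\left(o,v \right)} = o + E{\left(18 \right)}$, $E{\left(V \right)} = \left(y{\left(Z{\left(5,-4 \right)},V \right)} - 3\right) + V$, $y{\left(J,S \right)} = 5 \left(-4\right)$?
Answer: $- \frac{26682669334}{4424413} \approx -6030.8$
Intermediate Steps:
$Z{\left(G,r \right)} = 12 G$ ($Z{\left(G,r \right)} = 4 \cdot 3 G = 12 G$)
$y{\left(J,S \right)} = -20$
$E{\left(V \right)} = -23 + V$ ($E{\left(V \right)} = \left(-20 - 3\right) + V = -23 + V$)
$u{\left(o,v \right)} = -5 + o$ ($u{\left(o,v \right)} = o + \left(-23 + 18\right) = o - 5 = -5 + o$)
$- \frac{186966}{u{\left(36,-665 \right)}} - \frac{162492}{-428169} = - \frac{186966}{-5 + 36} - \frac{162492}{-428169} = - \frac{186966}{31} - - \frac{54164}{142723} = \left(-186966\right) \frac{1}{31} + \frac{54164}{142723} = - \frac{186966}{31} + \frac{54164}{142723} = - \frac{26682669334}{4424413}$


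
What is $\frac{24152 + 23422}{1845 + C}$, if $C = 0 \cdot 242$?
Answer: $\frac{5286}{205} \approx 25.785$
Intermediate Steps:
$C = 0$
$\frac{24152 + 23422}{1845 + C} = \frac{24152 + 23422}{1845 + 0} = \frac{47574}{1845} = 47574 \cdot \frac{1}{1845} = \frac{5286}{205}$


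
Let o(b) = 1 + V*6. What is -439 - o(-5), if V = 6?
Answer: -476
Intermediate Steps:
o(b) = 37 (o(b) = 1 + 6*6 = 1 + 36 = 37)
-439 - o(-5) = -439 - 1*37 = -439 - 37 = -476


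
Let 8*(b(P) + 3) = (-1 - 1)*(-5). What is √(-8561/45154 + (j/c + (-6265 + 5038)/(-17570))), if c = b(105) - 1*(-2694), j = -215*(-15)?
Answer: √40648951752080988714265/194173827155 ≈ 1.0383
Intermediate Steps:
b(P) = -7/4 (b(P) = -3 + ((-1 - 1)*(-5))/8 = -3 + (-2*(-5))/8 = -3 + (⅛)*10 = -3 + 5/4 = -7/4)
j = 3225
c = 10769/4 (c = -7/4 - 1*(-2694) = -7/4 + 2694 = 10769/4 ≈ 2692.3)
√(-8561/45154 + (j/c + (-6265 + 5038)/(-17570))) = √(-8561/45154 + (3225/(10769/4) + (-6265 + 5038)/(-17570))) = √(-8561*1/45154 + (3225*(4/10769) - 1227*(-1/17570))) = √(-8561/45154 + (12900/10769 + 1227/17570)) = √(-8561/45154 + 239866563/189211330) = √(2302774147393/2135912098705) = √40648951752080988714265/194173827155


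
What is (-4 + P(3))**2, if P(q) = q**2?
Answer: 25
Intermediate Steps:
(-4 + P(3))**2 = (-4 + 3**2)**2 = (-4 + 9)**2 = 5**2 = 25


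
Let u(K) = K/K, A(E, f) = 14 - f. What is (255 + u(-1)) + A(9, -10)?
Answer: 280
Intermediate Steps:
u(K) = 1
(255 + u(-1)) + A(9, -10) = (255 + 1) + (14 - 1*(-10)) = 256 + (14 + 10) = 256 + 24 = 280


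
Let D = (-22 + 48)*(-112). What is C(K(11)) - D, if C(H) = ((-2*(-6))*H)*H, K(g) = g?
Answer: 4364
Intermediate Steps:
C(H) = 12*H² (C(H) = (12*H)*H = 12*H²)
D = -2912 (D = 26*(-112) = -2912)
C(K(11)) - D = 12*11² - 1*(-2912) = 12*121 + 2912 = 1452 + 2912 = 4364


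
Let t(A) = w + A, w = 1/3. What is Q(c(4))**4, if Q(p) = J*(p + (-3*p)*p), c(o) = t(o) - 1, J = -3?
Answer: 65610000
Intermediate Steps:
w = 1/3 ≈ 0.33333
t(A) = 1/3 + A
c(o) = -2/3 + o (c(o) = (1/3 + o) - 1 = -2/3 + o)
Q(p) = -3*p + 9*p**2 (Q(p) = -3*(p + (-3*p)*p) = -3*(p - 3*p**2) = -3*p + 9*p**2)
Q(c(4))**4 = (3*(-2/3 + 4)*(-1 + 3*(-2/3 + 4)))**4 = (3*(10/3)*(-1 + 3*(10/3)))**4 = (3*(10/3)*(-1 + 10))**4 = (3*(10/3)*9)**4 = 90**4 = 65610000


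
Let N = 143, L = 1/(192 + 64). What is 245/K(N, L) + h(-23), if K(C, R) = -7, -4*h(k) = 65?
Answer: -205/4 ≈ -51.250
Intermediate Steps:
h(k) = -65/4 (h(k) = -1/4*65 = -65/4)
L = 1/256 ≈ 0.0039063
245/K(N, L) + h(-23) = 245/(-7) - 65/4 = 245*(-1/7) - 65/4 = -35 - 65/4 = -205/4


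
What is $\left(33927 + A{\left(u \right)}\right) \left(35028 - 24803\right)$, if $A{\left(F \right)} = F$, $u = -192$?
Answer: $344940375$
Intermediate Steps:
$\left(33927 + A{\left(u \right)}\right) \left(35028 - 24803\right) = \left(33927 - 192\right) \left(35028 - 24803\right) = 33735 \cdot 10225 = 344940375$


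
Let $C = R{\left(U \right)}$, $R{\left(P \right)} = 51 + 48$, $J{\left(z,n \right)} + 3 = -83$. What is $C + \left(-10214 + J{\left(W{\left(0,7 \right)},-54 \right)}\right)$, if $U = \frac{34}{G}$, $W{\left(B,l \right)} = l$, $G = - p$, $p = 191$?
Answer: $-10201$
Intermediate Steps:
$G = -191$ ($G = \left(-1\right) 191 = -191$)
$U = - \frac{34}{191}$ ($U = \frac{34}{-191} = 34 \left(- \frac{1}{191}\right) = - \frac{34}{191} \approx -0.17801$)
$J{\left(z,n \right)} = -86$ ($J{\left(z,n \right)} = -3 - 83 = -86$)
$R{\left(P \right)} = 99$
$C = 99$
$C + \left(-10214 + J{\left(W{\left(0,7 \right)},-54 \right)}\right) = 99 - 10300 = -10201$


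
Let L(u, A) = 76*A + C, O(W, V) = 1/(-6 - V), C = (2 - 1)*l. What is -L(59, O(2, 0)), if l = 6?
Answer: 20/3 ≈ 6.6667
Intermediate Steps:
C = 6 (C = (2 - 1)*6 = 1*6 = 6)
L(u, A) = 6 + 76*A (L(u, A) = 76*A + 6 = 6 + 76*A)
-L(59, O(2, 0)) = -(6 + 76*(-1/(6 + 0))) = -(6 + 76*(-1/6)) = -(6 - 38/3) = -1*(-20/3) = 20/3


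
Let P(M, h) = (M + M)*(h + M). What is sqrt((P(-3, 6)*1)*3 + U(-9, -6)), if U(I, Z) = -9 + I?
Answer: 6*I*sqrt(2) ≈ 8.4853*I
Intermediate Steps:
P(M, h) = 2*M*(M + h) (P(M, h) = (2*M)*(M + h) = 2*M*(M + h))
sqrt((P(-3, 6)*1)*3 + U(-9, -6)) = sqrt(((2*(-3)*(-3 + 6))*1)*3 + (-9 - 9)) = sqrt(((2*(-3)*3)*1)*3 - 18) = sqrt(-18*1*3 - 18) = sqrt(-18*3 - 18) = sqrt(-54 - 18) = sqrt(-72) = 6*I*sqrt(2)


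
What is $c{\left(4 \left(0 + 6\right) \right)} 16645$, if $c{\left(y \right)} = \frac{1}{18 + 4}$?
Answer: $\frac{16645}{22} \approx 756.59$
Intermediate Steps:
$c{\left(y \right)} = \frac{1}{22}$
$c{\left(4 \left(0 + 6\right) \right)} 16645 = \frac{1}{22} \cdot 16645 = \frac{16645}{22}$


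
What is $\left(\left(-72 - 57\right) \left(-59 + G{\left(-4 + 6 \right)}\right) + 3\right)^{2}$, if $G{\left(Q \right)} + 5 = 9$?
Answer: $50381604$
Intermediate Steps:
$G{\left(Q \right)} = 4$ ($G{\left(Q \right)} = -5 + 9 = 4$)
$\left(\left(-72 - 57\right) \left(-59 + G{\left(-4 + 6 \right)}\right) + 3\right)^{2} = \left(\left(-72 - 57\right) \left(-59 + 4\right) + 3\right)^{2} = \left(\left(-129\right) \left(-55\right) + 3\right)^{2} = \left(7095 + 3\right)^{2} = 7098^{2} = 50381604$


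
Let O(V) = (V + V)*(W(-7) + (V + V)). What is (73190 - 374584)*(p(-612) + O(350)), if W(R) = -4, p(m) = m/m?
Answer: -146839458194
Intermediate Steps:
p(m) = 1
O(V) = 2*V*(-4 + 2*V) (O(V) = (V + V)*(-4 + (V + V)) = (2*V)*(-4 + 2*V) = 2*V*(-4 + 2*V))
(73190 - 374584)*(p(-612) + O(350)) = (73190 - 374584)*(1 + 4*350*(-2 + 350)) = -301394*(1 + 4*350*348) = -301394*(1 + 487200) = -301394*487201 = -146839458194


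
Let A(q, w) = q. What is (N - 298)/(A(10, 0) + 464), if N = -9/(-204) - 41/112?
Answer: -189335/300832 ≈ -0.62937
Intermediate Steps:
N = -613/1904 (N = -9*(-1/204) - 41*1/112 = 3/68 - 41/112 = -613/1904 ≈ -0.32195)
(N - 298)/(A(10, 0) + 464) = (-613/1904 - 298)/(10 + 464) = -568005/1904/474 = -568005/1904*1/474 = -189335/300832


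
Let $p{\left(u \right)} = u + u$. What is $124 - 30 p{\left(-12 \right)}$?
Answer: $844$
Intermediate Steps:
$p{\left(u \right)} = 2 u$
$124 - 30 p{\left(-12 \right)} = 124 - 30 \cdot 2 \left(-12\right) = 124 - -720 = 124 + 720 = 844$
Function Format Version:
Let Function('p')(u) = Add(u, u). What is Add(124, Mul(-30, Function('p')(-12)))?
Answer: 844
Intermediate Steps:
Function('p')(u) = Mul(2, u)
Add(124, Mul(-30, Function('p')(-12))) = Add(124, Mul(-30, Mul(2, -12))) = Add(124, Mul(-30, -24)) = Add(124, 720) = 844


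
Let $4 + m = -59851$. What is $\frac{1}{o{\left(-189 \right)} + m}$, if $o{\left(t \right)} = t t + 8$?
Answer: $- \frac{1}{24126} \approx -4.1449 \cdot 10^{-5}$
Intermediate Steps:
$m = -59855$ ($m = -4 - 59851 = -59855$)
$o{\left(t \right)} = 8 + t^{2}$ ($o{\left(t \right)} = t^{2} + 8 = 8 + t^{2}$)
$\frac{1}{o{\left(-189 \right)} + m} = \frac{1}{\left(8 + \left(-189\right)^{2}\right) - 59855} = \frac{1}{\left(8 + 35721\right) - 59855} = \frac{1}{35729 - 59855} = \frac{1}{-24126} = - \frac{1}{24126}$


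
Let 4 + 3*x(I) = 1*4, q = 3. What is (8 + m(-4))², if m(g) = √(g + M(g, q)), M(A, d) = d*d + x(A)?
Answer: (8 + √5)² ≈ 104.78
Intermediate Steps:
x(I) = 0 (x(I) = -4/3 + (1*4)/3 = -4/3 + (⅓)*4 = -4/3 + 4/3 = 0)
M(A, d) = d² (M(A, d) = d*d + 0 = d² + 0 = d²)
m(g) = √(9 + g) (m(g) = √(g + 3²) = √(g + 9) = √(9 + g))
(8 + m(-4))² = (8 + √(9 - 4))² = (8 + √5)²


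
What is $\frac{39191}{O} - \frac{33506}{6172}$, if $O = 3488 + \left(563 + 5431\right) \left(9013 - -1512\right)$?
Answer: $- \frac{264207872272}{48674195767} \approx -5.4281$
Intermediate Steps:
$O = 63090338$ ($O = 3488 + 5994 \left(9013 + 1512\right) = 3488 + 5994 \cdot 10525 = 3488 + 63086850 = 63090338$)
$\frac{39191}{O} - \frac{33506}{6172} = \frac{39191}{63090338} - \frac{33506}{6172} = 39191 \cdot \frac{1}{63090338} - \frac{16753}{3086} = \frac{39191}{63090338} - \frac{16753}{3086} = - \frac{264207872272}{48674195767}$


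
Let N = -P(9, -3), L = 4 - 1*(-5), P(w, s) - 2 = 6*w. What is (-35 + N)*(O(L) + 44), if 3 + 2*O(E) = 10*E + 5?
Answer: -8190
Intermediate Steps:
P(w, s) = 2 + 6*w
L = 9 (L = 4 + 5 = 9)
N = -56 (N = -(2 + 6*9) = -(2 + 54) = -1*56 = -56)
O(E) = 1 + 5*E (O(E) = -3/2 + (10*E + 5)/2 = -3/2 + (5 + 10*E)/2 = -3/2 + (5/2 + 5*E) = 1 + 5*E)
(-35 + N)*(O(L) + 44) = (-35 - 56)*((1 + 5*9) + 44) = -91*((1 + 45) + 44) = -91*(46 + 44) = -91*90 = -8190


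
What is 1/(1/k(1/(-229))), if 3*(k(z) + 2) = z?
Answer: -1375/687 ≈ -2.0015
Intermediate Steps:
k(z) = -2 + z/3
1/(1/k(1/(-229))) = 1/(1/(-2 + (⅓)/(-229))) = 1/(1/(-2 + (⅓)*(-1/229))) = 1/(1/(-2 - 1/687)) = 1/(1/(-1375/687)) = 1/(-687/1375) = -1375/687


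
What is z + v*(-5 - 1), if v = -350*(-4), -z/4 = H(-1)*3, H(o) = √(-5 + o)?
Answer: -8400 - 12*I*√6 ≈ -8400.0 - 29.394*I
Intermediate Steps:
z = -12*I*√6 (z = -4*√(-5 - 1)*3 = -4*√(-6)*3 = -4*I*√6*3 = -12*I*√6 ≈ -29.394*I)
v = 1400
z + v*(-5 - 1) = -12*I*√6 + 1400*(-5 - 1) = -12*I*√6 + 1400*(-6) = -12*I*√6 - 8400 = -8400 - 12*I*√6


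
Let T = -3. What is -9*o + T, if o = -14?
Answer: 123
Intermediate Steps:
-9*o + T = -9*(-14) - 3 = 126 - 3 = 123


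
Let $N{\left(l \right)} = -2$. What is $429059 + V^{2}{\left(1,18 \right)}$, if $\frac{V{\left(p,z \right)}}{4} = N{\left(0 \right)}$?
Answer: $429123$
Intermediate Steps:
$V{\left(p,z \right)} = -8$ ($V{\left(p,z \right)} = 4 \left(-2\right) = -8$)
$429059 + V^{2}{\left(1,18 \right)} = 429059 + \left(-8\right)^{2} = 429059 + 64 = 429123$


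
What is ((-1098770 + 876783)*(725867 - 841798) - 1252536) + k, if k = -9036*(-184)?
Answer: 25735584985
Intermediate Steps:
k = 1662624
((-1098770 + 876783)*(725867 - 841798) - 1252536) + k = ((-1098770 + 876783)*(725867 - 841798) - 1252536) + 1662624 = (-221987*(-115931) - 1252536) + 1662624 = (25735174897 - 1252536) + 1662624 = 25733922361 + 1662624 = 25735584985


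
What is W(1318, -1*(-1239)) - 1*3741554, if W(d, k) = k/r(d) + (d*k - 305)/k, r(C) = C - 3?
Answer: -6093909277214/1629285 ≈ -3.7402e+6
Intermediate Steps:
r(C) = -3 + C
W(d, k) = k/(-3 + d) + (-305 + d*k)/k (W(d, k) = k/(-3 + d) + (d*k - 305)/k = k/(-3 + d) + (-305 + d*k)/k)
W(1318, -1*(-1239)) - 1*3741554 = (1318 - 305/((-1*(-1239))) + (-1*(-1239))/(-3 + 1318)) - 1*3741554 = (1318 - 305/1239 + 1239/1315) - 3741554 = 2148531676/1629285 - 3741554 = -6093909277214/1629285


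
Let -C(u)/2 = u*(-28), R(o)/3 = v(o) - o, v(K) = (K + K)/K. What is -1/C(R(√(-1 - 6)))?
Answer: -1/924 - I*√7/1848 ≈ -0.0010823 - 0.0014317*I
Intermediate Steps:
v(K) = 2 (v(K) = (2*K)/K = 2)
R(o) = 6 - 3*o (R(o) = 3*(2 - o) = 6 - 3*o)
C(u) = 56*u (C(u) = -2*u*(-28) = -(-56)*u = 56*u)
-1/C(R(√(-1 - 6))) = -1/(56*(6 - 3*√(-1 - 6))) = -1/(56*(6 - 3*I*√7)) = -1/(336 - 168*I*√7)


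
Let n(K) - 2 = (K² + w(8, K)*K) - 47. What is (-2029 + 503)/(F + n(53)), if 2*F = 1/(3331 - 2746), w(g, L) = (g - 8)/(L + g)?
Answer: -255060/461983 ≈ -0.55210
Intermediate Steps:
w(g, L) = (-8 + g)/(L + g)
n(K) = -45 + K² (n(K) = 2 + ((K² + ((-8 + 8)/(K + 8))*K) - 47) = 2 + ((K² + (0/(8 + K))*K) - 47) = 2 + ((K² + 0*K) - 47) = 2 + ((K² + 0) - 47) = 2 + (K² - 47) = 2 + (-47 + K²) = -45 + K²)
F = 1/1170 (F = 1/(2*(3331 - 2746)) = (½)/585 = (½)*(1/585) = 1/1170 ≈ 0.00085470)
(-2029 + 503)/(F + n(53)) = (-2029 + 503)/(1/1170 + (-45 + 53²)) = -1526/(1/1170 + (-45 + 2809)) = -1526/(1/1170 + 2764) = -1526/3233881/1170 = -1526*1170/3233881 = -255060/461983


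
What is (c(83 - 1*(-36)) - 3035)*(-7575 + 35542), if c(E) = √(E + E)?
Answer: -84879845 + 27967*√238 ≈ -8.4448e+7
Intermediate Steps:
c(E) = √2*√E (c(E) = √(2*E) = √2*√E)
(c(83 - 1*(-36)) - 3035)*(-7575 + 35542) = (√2*√(83 - 1*(-36)) - 3035)*(-7575 + 35542) = (√2*√(83 + 36) - 3035)*27967 = (√2*√119 - 3035)*27967 = (√238 - 3035)*27967 = (-3035 + √238)*27967 = -84879845 + 27967*√238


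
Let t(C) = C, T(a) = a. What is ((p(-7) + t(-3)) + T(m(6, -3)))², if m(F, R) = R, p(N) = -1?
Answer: 49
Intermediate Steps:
((p(-7) + t(-3)) + T(m(6, -3)))² = ((-1 - 3) - 3)² = (-4 - 3)² = (-7)² = 49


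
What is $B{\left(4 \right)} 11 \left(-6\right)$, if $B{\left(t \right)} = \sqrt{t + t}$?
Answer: $- 132 \sqrt{2} \approx -186.68$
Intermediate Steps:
$B{\left(t \right)} = \sqrt{2} \sqrt{t}$ ($B{\left(t \right)} = \sqrt{2 t} = \sqrt{2} \sqrt{t}$)
$B{\left(4 \right)} 11 \left(-6\right) = \sqrt{2} \sqrt{4} \cdot 11 \left(-6\right) = \sqrt{2} \cdot 2 \cdot 11 \left(-6\right) = 2 \sqrt{2} \cdot 11 \left(-6\right) = 22 \sqrt{2} \left(-6\right) = - 132 \sqrt{2}$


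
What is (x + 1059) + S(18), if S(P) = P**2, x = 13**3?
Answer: 3580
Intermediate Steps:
x = 2197
(x + 1059) + S(18) = (2197 + 1059) + 18**2 = 3256 + 324 = 3580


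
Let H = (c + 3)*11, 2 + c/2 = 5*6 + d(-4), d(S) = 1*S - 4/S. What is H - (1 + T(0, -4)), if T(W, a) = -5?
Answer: 587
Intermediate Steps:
d(S) = S - 4/S
c = 50 (c = -4 + 2*(5*6 + (-4 - 4/(-4))) = -4 + 2*(30 + (-4 - 4*(-¼))) = -4 + 2*(30 + (-4 + 1)) = -4 + 2*(30 - 3) = -4 + 2*27 = -4 + 54 = 50)
H = 583 (H = (50 + 3)*11 = 53*11 = 583)
H - (1 + T(0, -4)) = 583 - (1 - 5) = 583 - (-4) = 583 - 1*(-4) = 583 + 4 = 587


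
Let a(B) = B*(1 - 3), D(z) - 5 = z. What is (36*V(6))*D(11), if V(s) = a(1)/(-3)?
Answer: 384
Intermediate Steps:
D(z) = 5 + z
a(B) = -2*B (a(B) = B*(-2) = -2*B)
V(s) = 2/3 (V(s) = -2*1/(-3) = -2*(-1/3) = 2/3)
(36*V(6))*D(11) = (36*(2/3))*(5 + 11) = 24*16 = 384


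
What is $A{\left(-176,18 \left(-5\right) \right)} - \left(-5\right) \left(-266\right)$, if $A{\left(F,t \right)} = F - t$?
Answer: $-1416$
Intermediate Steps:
$A{\left(-176,18 \left(-5\right) \right)} - \left(-5\right) \left(-266\right) = \left(-176 - 18 \left(-5\right)\right) - \left(-5\right) \left(-266\right) = \left(-176 - -90\right) - 1330 = \left(-176 + 90\right) - 1330 = -86 - 1330 = -1416$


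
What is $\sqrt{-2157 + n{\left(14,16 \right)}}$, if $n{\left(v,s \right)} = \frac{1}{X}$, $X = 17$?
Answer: $\frac{2 i \sqrt{155839}}{17} \approx 46.443 i$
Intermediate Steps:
$n{\left(v,s \right)} = \frac{1}{17}$
$\sqrt{-2157 + n{\left(14,16 \right)}} = \sqrt{-2157 + \frac{1}{17}} = \sqrt{- \frac{36668}{17}} = \frac{2 i \sqrt{155839}}{17}$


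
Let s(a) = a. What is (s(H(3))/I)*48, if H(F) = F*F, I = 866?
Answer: 216/433 ≈ 0.49885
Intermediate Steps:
H(F) = F²
(s(H(3))/I)*48 = (3²/866)*48 = (9*(1/866))*48 = (9/866)*48 = 216/433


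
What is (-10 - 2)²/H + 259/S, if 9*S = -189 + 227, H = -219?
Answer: 168339/2774 ≈ 60.685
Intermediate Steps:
S = 38/9 (S = (-189 + 227)/9 = (⅑)*38 = 38/9 ≈ 4.2222)
(-10 - 2)²/H + 259/S = (-10 - 2)²/(-219) + 259/(38/9) = (-12)²*(-1/219) + 259*(9/38) = 144*(-1/219) + 2331/38 = -48/73 + 2331/38 = 168339/2774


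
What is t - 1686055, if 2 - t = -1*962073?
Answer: -723980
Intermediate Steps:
t = 962075 (t = 2 - (-1)*962073 = 2 - 1*(-962073) = 2 + 962073 = 962075)
t - 1686055 = 962075 - 1686055 = -723980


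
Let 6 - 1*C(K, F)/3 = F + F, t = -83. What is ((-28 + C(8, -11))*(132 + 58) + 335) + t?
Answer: 10892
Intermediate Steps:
C(K, F) = 18 - 6*F (C(K, F) = 18 - 3*(F + F) = 18 - 6*F)
((-28 + C(8, -11))*(132 + 58) + 335) + t = ((-28 + (18 - 6*(-11)))*(132 + 58) + 335) - 83 = ((-28 + (18 + 66))*190 + 335) - 83 = ((-28 + 84)*190 + 335) - 83 = (56*190 + 335) - 83 = (10640 + 335) - 83 = 10975 - 83 = 10892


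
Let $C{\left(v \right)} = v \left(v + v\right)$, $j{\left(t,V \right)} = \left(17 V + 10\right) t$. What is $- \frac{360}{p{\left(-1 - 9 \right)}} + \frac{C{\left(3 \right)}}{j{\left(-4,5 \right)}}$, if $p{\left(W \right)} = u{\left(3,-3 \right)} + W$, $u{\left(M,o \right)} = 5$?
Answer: $\frac{13671}{190} \approx 71.953$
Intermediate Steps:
$j{\left(t,V \right)} = t \left(10 + 17 V\right)$ ($j{\left(t,V \right)} = \left(10 + 17 V\right) t = t \left(10 + 17 V\right)$)
$C{\left(v \right)} = 2 v^{2}$ ($C{\left(v \right)} = v 2 v = 2 v^{2}$)
$p{\left(W \right)} = 5 + W$
$- \frac{360}{p{\left(-1 - 9 \right)}} + \frac{C{\left(3 \right)}}{j{\left(-4,5 \right)}} = - \frac{360}{5 - 10} + \frac{2 \cdot 3^{2}}{\left(-4\right) \left(10 + 17 \cdot 5\right)} = - \frac{360}{5 - 10} + \frac{2 \cdot 9}{\left(-4\right) \left(10 + 85\right)} = - \frac{360}{-5} + \frac{18}{\left(-4\right) 95} = \left(-360\right) \left(- \frac{1}{5}\right) + \frac{18}{-380} = 72 + 18 \left(- \frac{1}{380}\right) = 72 - \frac{9}{190} = \frac{13671}{190}$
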